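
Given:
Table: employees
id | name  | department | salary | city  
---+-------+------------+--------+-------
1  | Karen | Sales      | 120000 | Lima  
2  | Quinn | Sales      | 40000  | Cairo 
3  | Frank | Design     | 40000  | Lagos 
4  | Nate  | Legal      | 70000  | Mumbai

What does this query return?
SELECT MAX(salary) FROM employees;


Salaries: 120000, 40000, 40000, 70000
MAX = 120000

120000


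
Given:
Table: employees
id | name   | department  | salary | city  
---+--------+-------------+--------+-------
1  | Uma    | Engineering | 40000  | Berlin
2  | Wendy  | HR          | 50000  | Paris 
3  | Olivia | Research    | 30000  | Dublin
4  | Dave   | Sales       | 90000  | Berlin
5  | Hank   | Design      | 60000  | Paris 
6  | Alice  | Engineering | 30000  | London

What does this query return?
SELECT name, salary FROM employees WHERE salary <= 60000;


Filtering: salary <= 60000
Matching: 5 rows

5 rows:
Uma, 40000
Wendy, 50000
Olivia, 30000
Hank, 60000
Alice, 30000


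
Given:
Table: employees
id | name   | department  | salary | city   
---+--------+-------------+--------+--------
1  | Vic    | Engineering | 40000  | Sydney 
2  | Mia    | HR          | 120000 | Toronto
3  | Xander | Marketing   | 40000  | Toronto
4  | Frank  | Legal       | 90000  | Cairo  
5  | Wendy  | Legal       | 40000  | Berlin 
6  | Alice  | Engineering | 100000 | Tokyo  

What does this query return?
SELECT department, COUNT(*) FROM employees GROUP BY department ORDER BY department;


Assigning each row to its department group:
  Vic -> Engineering
  Mia -> HR
  Xander -> Marketing
  Frank -> Legal
  Wendy -> Legal
  Alice -> Engineering


4 groups:
Engineering, 2
HR, 1
Legal, 2
Marketing, 1


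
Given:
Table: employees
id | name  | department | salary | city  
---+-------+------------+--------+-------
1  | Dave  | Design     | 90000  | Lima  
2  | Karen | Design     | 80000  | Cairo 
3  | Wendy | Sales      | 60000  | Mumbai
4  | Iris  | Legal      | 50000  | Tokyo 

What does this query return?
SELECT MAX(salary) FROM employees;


Salaries: 90000, 80000, 60000, 50000
MAX = 90000

90000


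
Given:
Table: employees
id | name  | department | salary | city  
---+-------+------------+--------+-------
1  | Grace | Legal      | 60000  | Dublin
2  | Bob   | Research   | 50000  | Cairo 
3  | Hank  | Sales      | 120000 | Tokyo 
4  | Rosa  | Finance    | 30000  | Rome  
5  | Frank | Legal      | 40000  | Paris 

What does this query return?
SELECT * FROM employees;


SELECT * returns all 5 rows with all columns

5 rows:
1, Grace, Legal, 60000, Dublin
2, Bob, Research, 50000, Cairo
3, Hank, Sales, 120000, Tokyo
4, Rosa, Finance, 30000, Rome
5, Frank, Legal, 40000, Paris


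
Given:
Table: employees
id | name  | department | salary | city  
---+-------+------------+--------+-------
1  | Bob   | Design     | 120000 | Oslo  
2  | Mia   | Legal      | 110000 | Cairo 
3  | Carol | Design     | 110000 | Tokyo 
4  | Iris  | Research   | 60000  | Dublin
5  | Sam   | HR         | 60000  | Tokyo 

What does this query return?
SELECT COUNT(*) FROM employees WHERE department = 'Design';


Counting rows where department = 'Design'
  Bob -> MATCH
  Carol -> MATCH


2


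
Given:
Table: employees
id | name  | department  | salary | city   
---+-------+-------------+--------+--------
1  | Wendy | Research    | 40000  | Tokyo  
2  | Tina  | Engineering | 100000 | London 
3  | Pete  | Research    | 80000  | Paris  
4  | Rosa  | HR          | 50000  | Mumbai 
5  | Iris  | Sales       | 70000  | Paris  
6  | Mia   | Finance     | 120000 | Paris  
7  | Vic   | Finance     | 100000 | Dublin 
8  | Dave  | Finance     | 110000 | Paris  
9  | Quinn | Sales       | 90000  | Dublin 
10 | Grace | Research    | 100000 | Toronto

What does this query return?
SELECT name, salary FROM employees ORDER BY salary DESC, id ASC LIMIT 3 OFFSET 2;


Sort by salary DESC (id ASC tiebreak), then skip 2 and take 3
Rows 3 through 5

3 rows:
Tina, 100000
Vic, 100000
Grace, 100000


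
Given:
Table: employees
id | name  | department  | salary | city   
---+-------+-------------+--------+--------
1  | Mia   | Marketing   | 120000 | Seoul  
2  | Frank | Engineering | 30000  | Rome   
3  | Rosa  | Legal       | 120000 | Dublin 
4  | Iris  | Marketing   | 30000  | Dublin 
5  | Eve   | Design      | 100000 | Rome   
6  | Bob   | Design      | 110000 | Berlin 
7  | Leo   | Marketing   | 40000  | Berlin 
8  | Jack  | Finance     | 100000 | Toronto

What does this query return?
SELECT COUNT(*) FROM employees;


COUNT(*) counts all rows

8


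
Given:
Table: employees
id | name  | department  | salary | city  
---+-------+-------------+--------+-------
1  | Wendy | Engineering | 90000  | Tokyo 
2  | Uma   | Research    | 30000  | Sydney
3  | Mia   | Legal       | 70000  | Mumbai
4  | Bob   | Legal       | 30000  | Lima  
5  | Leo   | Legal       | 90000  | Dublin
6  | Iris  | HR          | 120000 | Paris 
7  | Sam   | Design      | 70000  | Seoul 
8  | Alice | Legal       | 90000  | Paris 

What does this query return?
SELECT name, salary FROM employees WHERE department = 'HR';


Filtering: department = 'HR'
Matching rows: 1

1 rows:
Iris, 120000


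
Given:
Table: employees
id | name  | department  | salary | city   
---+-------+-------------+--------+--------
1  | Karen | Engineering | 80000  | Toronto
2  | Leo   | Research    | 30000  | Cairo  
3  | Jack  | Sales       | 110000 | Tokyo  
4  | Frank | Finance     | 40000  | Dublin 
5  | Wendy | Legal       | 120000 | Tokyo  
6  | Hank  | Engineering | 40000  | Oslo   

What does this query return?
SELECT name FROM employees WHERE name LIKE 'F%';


LIKE 'F%' matches names starting with 'F'
Matching: 1

1 rows:
Frank


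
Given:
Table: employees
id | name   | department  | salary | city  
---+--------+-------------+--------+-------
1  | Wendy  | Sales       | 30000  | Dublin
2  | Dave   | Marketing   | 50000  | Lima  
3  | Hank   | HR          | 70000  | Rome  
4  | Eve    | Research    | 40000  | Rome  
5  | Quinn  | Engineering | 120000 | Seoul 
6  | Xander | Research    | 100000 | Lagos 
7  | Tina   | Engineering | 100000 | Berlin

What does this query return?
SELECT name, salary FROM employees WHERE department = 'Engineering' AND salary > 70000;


Filtering: department = 'Engineering' AND salary > 70000
Matching: 2 rows

2 rows:
Quinn, 120000
Tina, 100000


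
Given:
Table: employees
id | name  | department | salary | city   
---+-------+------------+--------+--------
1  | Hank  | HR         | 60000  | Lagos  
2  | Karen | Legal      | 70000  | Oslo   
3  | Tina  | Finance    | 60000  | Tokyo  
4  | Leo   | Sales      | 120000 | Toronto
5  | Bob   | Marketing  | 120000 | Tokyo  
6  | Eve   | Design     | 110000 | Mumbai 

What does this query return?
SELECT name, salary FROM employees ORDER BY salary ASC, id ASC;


Sorting by salary ASC, then id ASC for ties

6 rows:
Hank, 60000
Tina, 60000
Karen, 70000
Eve, 110000
Leo, 120000
Bob, 120000


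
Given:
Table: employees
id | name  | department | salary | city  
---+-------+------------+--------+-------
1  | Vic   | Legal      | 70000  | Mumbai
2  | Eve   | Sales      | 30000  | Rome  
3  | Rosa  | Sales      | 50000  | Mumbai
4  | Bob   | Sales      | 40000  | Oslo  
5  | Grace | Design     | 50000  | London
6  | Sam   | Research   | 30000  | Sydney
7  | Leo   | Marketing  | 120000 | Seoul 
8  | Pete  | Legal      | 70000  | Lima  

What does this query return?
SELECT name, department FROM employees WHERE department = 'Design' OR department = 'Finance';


Filtering: department = 'Design' OR 'Finance'
Matching: 1 rows

1 rows:
Grace, Design


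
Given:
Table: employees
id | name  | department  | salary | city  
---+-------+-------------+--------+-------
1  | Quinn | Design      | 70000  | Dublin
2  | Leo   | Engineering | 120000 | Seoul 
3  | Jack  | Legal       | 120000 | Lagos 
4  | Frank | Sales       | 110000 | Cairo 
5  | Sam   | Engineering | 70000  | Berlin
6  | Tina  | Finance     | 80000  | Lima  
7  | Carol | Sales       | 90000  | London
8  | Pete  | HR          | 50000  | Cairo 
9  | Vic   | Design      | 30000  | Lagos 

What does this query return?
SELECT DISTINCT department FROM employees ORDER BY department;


All 'department' values (row order): Design, Engineering, Legal, Sales, Engineering, Finance, Sales, HR, Design
Removing duplicates leaves 6 unique value(s).

6 values:
Design
Engineering
Finance
HR
Legal
Sales


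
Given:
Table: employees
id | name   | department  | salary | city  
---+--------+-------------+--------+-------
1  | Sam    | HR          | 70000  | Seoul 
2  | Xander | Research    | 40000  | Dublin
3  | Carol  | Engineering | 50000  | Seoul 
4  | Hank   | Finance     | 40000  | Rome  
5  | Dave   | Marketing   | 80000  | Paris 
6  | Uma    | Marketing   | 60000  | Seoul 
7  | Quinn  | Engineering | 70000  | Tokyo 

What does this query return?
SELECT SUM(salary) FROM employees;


SUM(salary) = 70000 + 40000 + 50000 + 40000 + 80000 + 60000 + 70000 = 410000

410000


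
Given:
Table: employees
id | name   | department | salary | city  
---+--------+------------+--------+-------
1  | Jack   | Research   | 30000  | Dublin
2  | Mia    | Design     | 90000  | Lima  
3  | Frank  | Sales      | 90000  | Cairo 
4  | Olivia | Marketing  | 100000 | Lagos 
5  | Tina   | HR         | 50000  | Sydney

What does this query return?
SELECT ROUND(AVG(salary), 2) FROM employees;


SUM(salary) = 360000
COUNT = 5
ROUND(AVG, 2) = ROUND(360000 / 5, 2) = 72000.0

72000.0


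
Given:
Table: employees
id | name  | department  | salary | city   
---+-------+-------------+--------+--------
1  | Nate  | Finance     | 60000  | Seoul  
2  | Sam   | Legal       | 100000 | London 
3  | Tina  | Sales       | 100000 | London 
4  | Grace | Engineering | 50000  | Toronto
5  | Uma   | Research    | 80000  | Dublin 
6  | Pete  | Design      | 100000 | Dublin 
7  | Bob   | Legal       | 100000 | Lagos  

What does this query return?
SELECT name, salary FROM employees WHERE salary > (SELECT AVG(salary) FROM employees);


Subquery: AVG(salary) = 84285.71
Filtering: salary > 84285.71
  Sam (100000) -> MATCH
  Tina (100000) -> MATCH
  Pete (100000) -> MATCH
  Bob (100000) -> MATCH


4 rows:
Sam, 100000
Tina, 100000
Pete, 100000
Bob, 100000


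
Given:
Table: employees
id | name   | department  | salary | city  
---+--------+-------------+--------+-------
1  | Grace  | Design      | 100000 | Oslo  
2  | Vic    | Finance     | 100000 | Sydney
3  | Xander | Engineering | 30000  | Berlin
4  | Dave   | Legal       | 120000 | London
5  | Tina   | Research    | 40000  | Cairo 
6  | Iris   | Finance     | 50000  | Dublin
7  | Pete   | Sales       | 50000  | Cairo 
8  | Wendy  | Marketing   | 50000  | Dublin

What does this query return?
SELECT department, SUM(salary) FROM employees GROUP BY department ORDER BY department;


Summing salary within each department:
  Design: 100000 = 100000
  Engineering: 30000 = 30000
  Finance: 100000 + 50000 = 150000
  Legal: 120000 = 120000
  Marketing: 50000 = 50000
  Research: 40000 = 40000
  Sales: 50000 = 50000


7 groups:
Design, 100000
Engineering, 30000
Finance, 150000
Legal, 120000
Marketing, 50000
Research, 40000
Sales, 50000


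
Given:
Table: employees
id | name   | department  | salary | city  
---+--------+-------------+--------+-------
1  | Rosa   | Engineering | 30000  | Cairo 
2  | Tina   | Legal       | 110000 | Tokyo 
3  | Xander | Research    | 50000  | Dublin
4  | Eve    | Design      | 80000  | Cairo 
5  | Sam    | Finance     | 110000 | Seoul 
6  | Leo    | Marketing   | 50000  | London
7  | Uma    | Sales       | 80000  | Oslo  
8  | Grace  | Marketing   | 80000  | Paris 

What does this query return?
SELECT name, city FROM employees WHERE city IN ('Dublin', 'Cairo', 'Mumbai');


Filtering: city IN ('Dublin', 'Cairo', 'Mumbai')
Matching: 3 rows

3 rows:
Rosa, Cairo
Xander, Dublin
Eve, Cairo


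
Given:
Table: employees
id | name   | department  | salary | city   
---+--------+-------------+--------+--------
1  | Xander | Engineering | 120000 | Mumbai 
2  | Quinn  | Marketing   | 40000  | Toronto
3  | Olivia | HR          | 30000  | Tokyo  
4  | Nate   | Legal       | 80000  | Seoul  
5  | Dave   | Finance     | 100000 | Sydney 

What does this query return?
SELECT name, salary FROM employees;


Projecting columns: name, salary

5 rows:
Xander, 120000
Quinn, 40000
Olivia, 30000
Nate, 80000
Dave, 100000


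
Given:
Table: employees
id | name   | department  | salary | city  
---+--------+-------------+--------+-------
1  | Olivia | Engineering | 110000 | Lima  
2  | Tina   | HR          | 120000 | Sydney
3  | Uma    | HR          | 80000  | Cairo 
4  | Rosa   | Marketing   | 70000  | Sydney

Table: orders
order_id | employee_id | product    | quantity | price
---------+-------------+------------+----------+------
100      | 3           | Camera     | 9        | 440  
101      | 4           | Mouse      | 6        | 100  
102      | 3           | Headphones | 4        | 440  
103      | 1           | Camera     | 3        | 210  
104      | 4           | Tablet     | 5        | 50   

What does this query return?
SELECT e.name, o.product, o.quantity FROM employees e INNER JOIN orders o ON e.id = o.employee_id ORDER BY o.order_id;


Joining employees.id = orders.employee_id:
  employee Uma (id=3) -> order Camera
  employee Rosa (id=4) -> order Mouse
  employee Uma (id=3) -> order Headphones
  employee Olivia (id=1) -> order Camera
  employee Rosa (id=4) -> order Tablet


5 rows:
Uma, Camera, 9
Rosa, Mouse, 6
Uma, Headphones, 4
Olivia, Camera, 3
Rosa, Tablet, 5


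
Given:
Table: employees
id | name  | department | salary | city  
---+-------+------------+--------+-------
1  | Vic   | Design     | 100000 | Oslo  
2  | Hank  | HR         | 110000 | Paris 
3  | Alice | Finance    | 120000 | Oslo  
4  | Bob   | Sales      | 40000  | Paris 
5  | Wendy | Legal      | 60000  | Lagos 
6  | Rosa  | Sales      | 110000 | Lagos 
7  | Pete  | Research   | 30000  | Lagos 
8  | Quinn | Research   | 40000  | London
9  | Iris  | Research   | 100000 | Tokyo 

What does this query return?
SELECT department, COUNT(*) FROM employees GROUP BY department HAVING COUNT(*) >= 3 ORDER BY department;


Groups with count >= 3:
  Research: 3 -> PASS
  Design: 1 -> filtered out
  Finance: 1 -> filtered out
  HR: 1 -> filtered out
  Legal: 1 -> filtered out
  Sales: 2 -> filtered out


1 groups:
Research, 3


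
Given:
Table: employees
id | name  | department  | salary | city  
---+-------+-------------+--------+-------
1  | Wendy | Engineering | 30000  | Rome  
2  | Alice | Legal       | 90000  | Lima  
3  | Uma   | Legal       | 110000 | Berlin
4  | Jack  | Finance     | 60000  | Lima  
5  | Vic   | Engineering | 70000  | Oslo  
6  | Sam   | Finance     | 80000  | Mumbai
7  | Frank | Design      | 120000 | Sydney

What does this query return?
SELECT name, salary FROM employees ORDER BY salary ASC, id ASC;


Sorting by salary ASC, then id ASC for ties

7 rows:
Wendy, 30000
Jack, 60000
Vic, 70000
Sam, 80000
Alice, 90000
Uma, 110000
Frank, 120000


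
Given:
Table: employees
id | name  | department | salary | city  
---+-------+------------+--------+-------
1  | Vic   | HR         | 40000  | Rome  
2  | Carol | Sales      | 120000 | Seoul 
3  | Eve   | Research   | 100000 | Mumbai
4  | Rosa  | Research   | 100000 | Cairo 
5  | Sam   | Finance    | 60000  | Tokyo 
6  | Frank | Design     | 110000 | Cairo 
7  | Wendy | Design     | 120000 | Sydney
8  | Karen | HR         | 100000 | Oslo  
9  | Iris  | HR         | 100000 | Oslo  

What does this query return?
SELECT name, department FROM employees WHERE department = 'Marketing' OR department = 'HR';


Filtering: department = 'Marketing' OR 'HR'
Matching: 3 rows

3 rows:
Vic, HR
Karen, HR
Iris, HR


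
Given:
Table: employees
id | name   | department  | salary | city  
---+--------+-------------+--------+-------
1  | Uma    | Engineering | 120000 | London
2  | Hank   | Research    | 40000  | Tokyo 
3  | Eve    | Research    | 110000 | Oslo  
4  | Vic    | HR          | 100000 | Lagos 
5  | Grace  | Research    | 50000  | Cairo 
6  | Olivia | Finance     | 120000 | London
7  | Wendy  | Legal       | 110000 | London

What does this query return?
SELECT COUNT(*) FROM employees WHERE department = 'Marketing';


Counting rows where department = 'Marketing'


0


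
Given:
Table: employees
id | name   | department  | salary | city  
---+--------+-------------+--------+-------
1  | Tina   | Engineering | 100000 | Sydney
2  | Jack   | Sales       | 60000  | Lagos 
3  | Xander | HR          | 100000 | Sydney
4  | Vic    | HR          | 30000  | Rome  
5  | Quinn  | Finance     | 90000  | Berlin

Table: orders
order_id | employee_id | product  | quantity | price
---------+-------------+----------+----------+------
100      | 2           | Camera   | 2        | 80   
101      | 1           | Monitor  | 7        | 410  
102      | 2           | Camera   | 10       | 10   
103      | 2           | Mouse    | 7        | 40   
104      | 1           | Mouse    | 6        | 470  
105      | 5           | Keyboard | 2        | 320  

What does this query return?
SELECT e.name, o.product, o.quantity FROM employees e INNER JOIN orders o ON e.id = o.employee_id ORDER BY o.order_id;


Joining employees.id = orders.employee_id:
  employee Jack (id=2) -> order Camera
  employee Tina (id=1) -> order Monitor
  employee Jack (id=2) -> order Camera
  employee Jack (id=2) -> order Mouse
  employee Tina (id=1) -> order Mouse
  employee Quinn (id=5) -> order Keyboard


6 rows:
Jack, Camera, 2
Tina, Monitor, 7
Jack, Camera, 10
Jack, Mouse, 7
Tina, Mouse, 6
Quinn, Keyboard, 2


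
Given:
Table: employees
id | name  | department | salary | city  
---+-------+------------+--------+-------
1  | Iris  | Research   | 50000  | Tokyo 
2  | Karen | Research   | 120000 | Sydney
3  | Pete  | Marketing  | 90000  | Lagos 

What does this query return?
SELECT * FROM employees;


SELECT * returns all 3 rows with all columns

3 rows:
1, Iris, Research, 50000, Tokyo
2, Karen, Research, 120000, Sydney
3, Pete, Marketing, 90000, Lagos


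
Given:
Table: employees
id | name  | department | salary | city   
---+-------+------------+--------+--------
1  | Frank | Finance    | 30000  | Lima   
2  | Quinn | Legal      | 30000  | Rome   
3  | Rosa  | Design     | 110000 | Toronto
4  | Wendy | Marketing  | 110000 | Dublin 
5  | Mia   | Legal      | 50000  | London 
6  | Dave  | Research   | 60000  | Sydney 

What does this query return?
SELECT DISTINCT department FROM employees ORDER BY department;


All 'department' values (row order): Finance, Legal, Design, Marketing, Legal, Research
Removing duplicates leaves 5 unique value(s).

5 values:
Design
Finance
Legal
Marketing
Research


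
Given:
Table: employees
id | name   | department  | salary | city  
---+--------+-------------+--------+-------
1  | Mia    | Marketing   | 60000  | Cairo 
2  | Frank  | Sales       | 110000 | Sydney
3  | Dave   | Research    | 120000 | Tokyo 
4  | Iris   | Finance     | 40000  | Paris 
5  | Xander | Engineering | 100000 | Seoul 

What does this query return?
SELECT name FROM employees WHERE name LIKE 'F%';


LIKE 'F%' matches names starting with 'F'
Matching: 1

1 rows:
Frank


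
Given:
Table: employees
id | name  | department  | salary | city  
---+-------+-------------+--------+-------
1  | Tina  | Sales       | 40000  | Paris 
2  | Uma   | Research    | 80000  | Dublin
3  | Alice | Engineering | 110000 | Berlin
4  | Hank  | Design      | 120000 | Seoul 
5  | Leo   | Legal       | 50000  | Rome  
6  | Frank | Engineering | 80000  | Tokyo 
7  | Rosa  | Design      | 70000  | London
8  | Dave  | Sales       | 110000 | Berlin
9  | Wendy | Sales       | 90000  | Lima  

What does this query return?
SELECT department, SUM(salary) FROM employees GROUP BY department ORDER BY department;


Summing salary within each department:
  Design: 120000 + 70000 = 190000
  Engineering: 110000 + 80000 = 190000
  Legal: 50000 = 50000
  Research: 80000 = 80000
  Sales: 40000 + 110000 + 90000 = 240000


5 groups:
Design, 190000
Engineering, 190000
Legal, 50000
Research, 80000
Sales, 240000


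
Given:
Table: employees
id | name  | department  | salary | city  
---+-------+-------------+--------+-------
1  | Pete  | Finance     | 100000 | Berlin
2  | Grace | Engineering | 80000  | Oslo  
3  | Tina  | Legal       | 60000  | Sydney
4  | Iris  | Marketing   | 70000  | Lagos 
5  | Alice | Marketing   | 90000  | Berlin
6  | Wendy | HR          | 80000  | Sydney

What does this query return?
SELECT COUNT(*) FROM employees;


COUNT(*) counts all rows

6


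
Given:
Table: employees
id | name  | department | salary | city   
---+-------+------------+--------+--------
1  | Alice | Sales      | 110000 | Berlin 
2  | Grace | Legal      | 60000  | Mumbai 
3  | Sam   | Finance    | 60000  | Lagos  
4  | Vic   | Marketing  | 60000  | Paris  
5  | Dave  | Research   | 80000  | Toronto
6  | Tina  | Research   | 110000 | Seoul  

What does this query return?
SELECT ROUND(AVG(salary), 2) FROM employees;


SUM(salary) = 480000
COUNT = 6
ROUND(AVG, 2) = ROUND(480000 / 6, 2) = 80000.0

80000.0


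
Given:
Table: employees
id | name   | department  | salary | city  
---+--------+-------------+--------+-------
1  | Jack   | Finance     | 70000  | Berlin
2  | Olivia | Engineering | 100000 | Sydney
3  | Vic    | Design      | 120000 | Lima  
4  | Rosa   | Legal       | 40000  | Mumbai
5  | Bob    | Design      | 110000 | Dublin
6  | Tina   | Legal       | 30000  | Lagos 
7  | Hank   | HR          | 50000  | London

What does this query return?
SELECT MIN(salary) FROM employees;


Salaries: 70000, 100000, 120000, 40000, 110000, 30000, 50000
MIN = 30000

30000


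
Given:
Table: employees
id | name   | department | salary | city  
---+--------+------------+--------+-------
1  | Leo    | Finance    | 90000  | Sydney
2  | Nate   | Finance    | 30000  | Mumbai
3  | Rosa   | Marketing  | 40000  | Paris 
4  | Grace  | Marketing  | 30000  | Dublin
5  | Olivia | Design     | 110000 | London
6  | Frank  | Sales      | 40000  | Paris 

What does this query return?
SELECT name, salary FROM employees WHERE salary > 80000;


Filtering: salary > 80000
Matching: 2 rows

2 rows:
Leo, 90000
Olivia, 110000


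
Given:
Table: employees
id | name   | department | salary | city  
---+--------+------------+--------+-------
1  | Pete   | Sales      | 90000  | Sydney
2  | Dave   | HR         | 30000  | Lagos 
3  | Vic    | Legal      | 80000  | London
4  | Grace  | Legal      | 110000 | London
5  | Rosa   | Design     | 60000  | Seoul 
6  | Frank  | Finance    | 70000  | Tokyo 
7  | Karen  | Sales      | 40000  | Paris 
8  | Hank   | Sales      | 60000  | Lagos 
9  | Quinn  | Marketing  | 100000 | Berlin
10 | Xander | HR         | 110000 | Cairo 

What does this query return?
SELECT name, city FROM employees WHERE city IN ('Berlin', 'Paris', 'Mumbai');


Filtering: city IN ('Berlin', 'Paris', 'Mumbai')
Matching: 2 rows

2 rows:
Karen, Paris
Quinn, Berlin


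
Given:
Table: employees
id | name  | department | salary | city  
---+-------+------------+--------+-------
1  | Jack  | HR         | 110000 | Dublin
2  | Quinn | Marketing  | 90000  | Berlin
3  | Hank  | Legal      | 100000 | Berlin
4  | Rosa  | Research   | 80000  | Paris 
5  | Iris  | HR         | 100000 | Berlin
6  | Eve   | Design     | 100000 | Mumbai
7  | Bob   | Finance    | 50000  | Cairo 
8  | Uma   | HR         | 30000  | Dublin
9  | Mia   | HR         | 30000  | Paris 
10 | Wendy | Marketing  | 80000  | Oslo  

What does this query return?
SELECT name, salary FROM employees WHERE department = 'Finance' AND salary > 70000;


Filtering: department = 'Finance' AND salary > 70000
Matching: 0 rows

Empty result set (0 rows)


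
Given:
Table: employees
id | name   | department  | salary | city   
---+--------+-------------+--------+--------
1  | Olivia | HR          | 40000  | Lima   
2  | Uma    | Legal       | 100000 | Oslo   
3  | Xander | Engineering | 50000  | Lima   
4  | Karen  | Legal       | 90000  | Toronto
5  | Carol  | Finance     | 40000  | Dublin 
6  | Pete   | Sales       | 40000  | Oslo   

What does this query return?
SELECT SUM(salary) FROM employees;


SUM(salary) = 40000 + 100000 + 50000 + 90000 + 40000 + 40000 = 360000

360000


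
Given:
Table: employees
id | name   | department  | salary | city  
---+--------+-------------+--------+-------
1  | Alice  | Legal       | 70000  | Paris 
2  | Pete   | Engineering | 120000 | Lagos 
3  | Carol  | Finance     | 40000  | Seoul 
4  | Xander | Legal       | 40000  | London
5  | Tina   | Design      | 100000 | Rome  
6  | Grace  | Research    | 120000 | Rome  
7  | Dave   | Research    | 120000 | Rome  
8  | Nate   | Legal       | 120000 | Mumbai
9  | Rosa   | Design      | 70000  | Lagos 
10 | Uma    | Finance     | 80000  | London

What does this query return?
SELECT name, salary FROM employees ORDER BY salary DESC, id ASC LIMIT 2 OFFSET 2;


Sort by salary DESC (id ASC tiebreak), then skip 2 and take 2
Rows 3 through 4

2 rows:
Dave, 120000
Nate, 120000


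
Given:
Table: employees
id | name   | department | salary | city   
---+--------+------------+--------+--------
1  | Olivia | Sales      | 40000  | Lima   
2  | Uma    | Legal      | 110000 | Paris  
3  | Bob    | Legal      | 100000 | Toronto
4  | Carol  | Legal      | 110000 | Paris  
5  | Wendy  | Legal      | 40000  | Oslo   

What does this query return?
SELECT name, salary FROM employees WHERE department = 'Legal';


Filtering: department = 'Legal'
Matching rows: 4

4 rows:
Uma, 110000
Bob, 100000
Carol, 110000
Wendy, 40000


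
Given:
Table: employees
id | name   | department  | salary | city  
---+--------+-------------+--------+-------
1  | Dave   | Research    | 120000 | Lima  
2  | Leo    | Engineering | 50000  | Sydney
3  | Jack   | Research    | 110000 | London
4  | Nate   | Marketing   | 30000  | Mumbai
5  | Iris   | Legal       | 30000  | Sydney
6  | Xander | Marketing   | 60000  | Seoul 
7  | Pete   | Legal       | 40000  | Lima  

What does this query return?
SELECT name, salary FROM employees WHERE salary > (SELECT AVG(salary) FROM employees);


Subquery: AVG(salary) = 62857.14
Filtering: salary > 62857.14
  Dave (120000) -> MATCH
  Jack (110000) -> MATCH


2 rows:
Dave, 120000
Jack, 110000


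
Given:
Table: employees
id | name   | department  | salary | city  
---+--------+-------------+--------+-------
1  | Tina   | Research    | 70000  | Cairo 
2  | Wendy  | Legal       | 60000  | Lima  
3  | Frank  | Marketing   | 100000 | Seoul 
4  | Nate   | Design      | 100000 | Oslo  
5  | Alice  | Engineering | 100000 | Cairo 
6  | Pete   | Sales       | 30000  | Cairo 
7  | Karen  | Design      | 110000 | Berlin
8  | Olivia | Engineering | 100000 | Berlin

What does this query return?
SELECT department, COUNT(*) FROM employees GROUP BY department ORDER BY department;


Assigning each row to its department group:
  Tina -> Research
  Wendy -> Legal
  Frank -> Marketing
  Nate -> Design
  Alice -> Engineering
  Pete -> Sales
  Karen -> Design
  Olivia -> Engineering


6 groups:
Design, 2
Engineering, 2
Legal, 1
Marketing, 1
Research, 1
Sales, 1


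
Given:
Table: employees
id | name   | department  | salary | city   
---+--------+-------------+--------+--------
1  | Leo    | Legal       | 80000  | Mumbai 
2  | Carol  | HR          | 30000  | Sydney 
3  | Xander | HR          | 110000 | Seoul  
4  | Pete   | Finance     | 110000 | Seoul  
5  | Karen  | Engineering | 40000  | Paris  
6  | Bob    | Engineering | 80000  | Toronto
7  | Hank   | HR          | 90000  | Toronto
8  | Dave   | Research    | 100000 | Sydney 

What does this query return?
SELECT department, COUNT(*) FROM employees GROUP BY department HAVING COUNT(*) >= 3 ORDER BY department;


Groups with count >= 3:
  HR: 3 -> PASS
  Engineering: 2 -> filtered out
  Finance: 1 -> filtered out
  Legal: 1 -> filtered out
  Research: 1 -> filtered out


1 groups:
HR, 3


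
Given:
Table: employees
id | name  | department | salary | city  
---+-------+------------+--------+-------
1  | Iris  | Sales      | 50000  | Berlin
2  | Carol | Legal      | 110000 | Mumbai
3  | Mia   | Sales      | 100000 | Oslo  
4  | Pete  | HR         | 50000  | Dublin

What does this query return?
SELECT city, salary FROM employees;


Projecting columns: city, salary

4 rows:
Berlin, 50000
Mumbai, 110000
Oslo, 100000
Dublin, 50000


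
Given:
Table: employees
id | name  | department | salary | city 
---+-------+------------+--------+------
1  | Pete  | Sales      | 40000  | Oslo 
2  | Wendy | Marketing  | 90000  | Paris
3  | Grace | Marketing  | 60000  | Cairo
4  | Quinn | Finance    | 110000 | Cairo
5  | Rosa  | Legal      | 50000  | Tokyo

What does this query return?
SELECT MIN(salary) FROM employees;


Salaries: 40000, 90000, 60000, 110000, 50000
MIN = 40000

40000


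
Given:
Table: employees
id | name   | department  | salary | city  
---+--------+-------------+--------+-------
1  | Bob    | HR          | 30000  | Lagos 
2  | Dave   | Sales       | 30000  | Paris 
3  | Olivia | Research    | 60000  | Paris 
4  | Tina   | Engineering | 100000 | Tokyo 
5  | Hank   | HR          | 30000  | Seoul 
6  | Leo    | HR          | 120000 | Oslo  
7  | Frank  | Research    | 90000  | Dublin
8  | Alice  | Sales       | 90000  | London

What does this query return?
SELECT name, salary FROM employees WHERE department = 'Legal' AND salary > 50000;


Filtering: department = 'Legal' AND salary > 50000
Matching: 0 rows

Empty result set (0 rows)


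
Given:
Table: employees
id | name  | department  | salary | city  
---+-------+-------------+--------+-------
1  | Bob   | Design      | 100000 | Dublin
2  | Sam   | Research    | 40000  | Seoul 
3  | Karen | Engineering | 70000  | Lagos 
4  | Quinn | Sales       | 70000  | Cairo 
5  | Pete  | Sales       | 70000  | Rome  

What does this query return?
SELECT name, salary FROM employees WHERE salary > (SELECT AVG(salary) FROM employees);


Subquery: AVG(salary) = 70000.0
Filtering: salary > 70000.0
  Bob (100000) -> MATCH


1 rows:
Bob, 100000


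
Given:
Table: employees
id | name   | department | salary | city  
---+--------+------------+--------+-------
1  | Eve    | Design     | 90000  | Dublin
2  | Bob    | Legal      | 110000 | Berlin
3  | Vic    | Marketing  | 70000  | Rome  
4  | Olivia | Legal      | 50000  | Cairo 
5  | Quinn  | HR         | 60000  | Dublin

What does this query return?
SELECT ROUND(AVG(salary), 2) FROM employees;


SUM(salary) = 380000
COUNT = 5
ROUND(AVG, 2) = ROUND(380000 / 5, 2) = 76000.0

76000.0


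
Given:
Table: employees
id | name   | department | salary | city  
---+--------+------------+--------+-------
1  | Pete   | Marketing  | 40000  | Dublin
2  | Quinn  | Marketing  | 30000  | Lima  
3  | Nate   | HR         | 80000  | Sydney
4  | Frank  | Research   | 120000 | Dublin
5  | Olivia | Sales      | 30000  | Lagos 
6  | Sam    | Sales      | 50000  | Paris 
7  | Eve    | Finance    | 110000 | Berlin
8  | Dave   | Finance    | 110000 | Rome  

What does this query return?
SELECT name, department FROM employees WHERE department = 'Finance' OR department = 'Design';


Filtering: department = 'Finance' OR 'Design'
Matching: 2 rows

2 rows:
Eve, Finance
Dave, Finance


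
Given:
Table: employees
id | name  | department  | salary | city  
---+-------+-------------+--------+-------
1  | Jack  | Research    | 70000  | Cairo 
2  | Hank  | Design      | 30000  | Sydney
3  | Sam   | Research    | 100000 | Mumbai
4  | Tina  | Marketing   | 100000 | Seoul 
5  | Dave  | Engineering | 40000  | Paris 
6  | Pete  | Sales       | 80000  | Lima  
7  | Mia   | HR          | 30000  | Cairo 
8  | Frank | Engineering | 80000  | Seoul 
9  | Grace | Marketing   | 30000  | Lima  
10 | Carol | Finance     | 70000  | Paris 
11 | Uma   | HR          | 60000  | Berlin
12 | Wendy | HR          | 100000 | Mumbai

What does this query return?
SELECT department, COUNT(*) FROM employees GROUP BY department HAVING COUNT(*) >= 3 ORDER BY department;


Groups with count >= 3:
  HR: 3 -> PASS
  Design: 1 -> filtered out
  Engineering: 2 -> filtered out
  Finance: 1 -> filtered out
  Marketing: 2 -> filtered out
  Research: 2 -> filtered out
  Sales: 1 -> filtered out


1 groups:
HR, 3


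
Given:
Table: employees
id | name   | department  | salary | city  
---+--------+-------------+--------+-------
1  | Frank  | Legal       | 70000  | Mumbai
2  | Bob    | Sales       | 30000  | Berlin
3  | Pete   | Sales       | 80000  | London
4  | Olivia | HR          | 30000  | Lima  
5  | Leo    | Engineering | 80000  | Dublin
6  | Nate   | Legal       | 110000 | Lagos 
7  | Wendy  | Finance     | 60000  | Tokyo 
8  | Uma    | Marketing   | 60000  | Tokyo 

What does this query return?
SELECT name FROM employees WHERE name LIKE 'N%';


LIKE 'N%' matches names starting with 'N'
Matching: 1

1 rows:
Nate


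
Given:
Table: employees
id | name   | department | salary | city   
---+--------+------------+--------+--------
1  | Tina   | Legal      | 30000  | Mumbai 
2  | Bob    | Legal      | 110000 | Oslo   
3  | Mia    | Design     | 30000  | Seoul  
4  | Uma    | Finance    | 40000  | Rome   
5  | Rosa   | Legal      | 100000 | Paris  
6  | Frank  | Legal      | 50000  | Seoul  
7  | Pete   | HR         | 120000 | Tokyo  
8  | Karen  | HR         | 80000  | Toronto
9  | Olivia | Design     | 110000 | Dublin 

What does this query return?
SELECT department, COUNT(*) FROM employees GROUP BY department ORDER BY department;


Assigning each row to its department group:
  Tina -> Legal
  Bob -> Legal
  Mia -> Design
  Uma -> Finance
  Rosa -> Legal
  Frank -> Legal
  Pete -> HR
  Karen -> HR
  Olivia -> Design


4 groups:
Design, 2
Finance, 1
HR, 2
Legal, 4


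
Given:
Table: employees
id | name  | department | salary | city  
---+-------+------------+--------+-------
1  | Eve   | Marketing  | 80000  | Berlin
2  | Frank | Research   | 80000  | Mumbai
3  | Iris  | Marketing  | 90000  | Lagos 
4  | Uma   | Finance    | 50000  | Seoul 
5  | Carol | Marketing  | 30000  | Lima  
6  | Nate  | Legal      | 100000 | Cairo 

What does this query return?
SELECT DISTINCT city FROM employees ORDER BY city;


All 'city' values (row order): Berlin, Mumbai, Lagos, Seoul, Lima, Cairo
Removing duplicates leaves 6 unique value(s).

6 values:
Berlin
Cairo
Lagos
Lima
Mumbai
Seoul


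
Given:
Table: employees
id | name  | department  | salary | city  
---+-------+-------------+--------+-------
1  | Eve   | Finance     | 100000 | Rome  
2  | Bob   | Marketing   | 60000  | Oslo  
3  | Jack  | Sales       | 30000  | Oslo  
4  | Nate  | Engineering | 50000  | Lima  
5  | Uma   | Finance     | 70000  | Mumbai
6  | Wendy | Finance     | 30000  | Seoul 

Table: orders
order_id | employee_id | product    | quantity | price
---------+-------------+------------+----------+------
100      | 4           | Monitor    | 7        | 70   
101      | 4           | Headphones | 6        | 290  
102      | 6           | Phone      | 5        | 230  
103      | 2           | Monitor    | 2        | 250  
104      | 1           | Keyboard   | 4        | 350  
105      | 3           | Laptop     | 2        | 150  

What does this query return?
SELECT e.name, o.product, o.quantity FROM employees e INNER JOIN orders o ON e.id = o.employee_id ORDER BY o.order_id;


Joining employees.id = orders.employee_id:
  employee Nate (id=4) -> order Monitor
  employee Nate (id=4) -> order Headphones
  employee Wendy (id=6) -> order Phone
  employee Bob (id=2) -> order Monitor
  employee Eve (id=1) -> order Keyboard
  employee Jack (id=3) -> order Laptop


6 rows:
Nate, Monitor, 7
Nate, Headphones, 6
Wendy, Phone, 5
Bob, Monitor, 2
Eve, Keyboard, 4
Jack, Laptop, 2


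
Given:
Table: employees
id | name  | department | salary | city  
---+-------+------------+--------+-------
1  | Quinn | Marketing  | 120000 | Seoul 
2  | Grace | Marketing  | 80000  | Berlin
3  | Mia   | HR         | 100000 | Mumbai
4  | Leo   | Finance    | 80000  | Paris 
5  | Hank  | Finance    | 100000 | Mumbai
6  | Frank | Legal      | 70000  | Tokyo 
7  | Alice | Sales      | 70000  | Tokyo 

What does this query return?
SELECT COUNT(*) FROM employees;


COUNT(*) counts all rows

7


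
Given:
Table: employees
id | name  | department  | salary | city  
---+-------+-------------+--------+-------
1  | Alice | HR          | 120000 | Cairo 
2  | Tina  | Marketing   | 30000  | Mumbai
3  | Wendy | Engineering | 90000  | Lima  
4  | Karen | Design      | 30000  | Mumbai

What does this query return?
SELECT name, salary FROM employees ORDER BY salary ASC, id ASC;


Sorting by salary ASC, then id ASC for ties

4 rows:
Tina, 30000
Karen, 30000
Wendy, 90000
Alice, 120000


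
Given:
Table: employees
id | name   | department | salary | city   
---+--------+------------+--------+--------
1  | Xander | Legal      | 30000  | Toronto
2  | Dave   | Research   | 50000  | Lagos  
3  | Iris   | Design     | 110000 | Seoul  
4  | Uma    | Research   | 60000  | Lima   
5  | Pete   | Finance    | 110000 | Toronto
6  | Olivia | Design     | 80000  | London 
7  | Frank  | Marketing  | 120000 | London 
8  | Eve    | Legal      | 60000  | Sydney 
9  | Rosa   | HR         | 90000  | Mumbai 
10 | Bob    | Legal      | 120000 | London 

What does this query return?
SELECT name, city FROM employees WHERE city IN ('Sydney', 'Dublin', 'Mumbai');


Filtering: city IN ('Sydney', 'Dublin', 'Mumbai')
Matching: 2 rows

2 rows:
Eve, Sydney
Rosa, Mumbai


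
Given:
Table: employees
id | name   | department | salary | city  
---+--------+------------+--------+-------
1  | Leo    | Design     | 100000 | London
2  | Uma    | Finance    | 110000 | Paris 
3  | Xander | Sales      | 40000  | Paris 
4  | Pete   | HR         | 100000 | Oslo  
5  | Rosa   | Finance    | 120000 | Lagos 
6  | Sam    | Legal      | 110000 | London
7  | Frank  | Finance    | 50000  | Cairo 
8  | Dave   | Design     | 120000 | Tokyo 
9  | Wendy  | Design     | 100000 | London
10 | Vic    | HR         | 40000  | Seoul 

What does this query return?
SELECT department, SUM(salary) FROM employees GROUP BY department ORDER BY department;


Summing salary within each department:
  Design: 100000 + 120000 + 100000 = 320000
  Finance: 110000 + 120000 + 50000 = 280000
  HR: 100000 + 40000 = 140000
  Legal: 110000 = 110000
  Sales: 40000 = 40000


5 groups:
Design, 320000
Finance, 280000
HR, 140000
Legal, 110000
Sales, 40000


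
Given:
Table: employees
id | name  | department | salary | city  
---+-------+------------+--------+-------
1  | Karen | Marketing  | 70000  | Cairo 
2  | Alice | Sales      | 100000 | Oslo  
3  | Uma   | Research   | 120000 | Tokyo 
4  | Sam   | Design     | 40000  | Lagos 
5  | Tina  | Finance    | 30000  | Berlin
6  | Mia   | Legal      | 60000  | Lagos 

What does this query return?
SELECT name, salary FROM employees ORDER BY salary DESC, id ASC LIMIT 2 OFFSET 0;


Sort by salary DESC (id ASC tiebreak), then skip 0 and take 2
Rows 1 through 2

2 rows:
Uma, 120000
Alice, 100000


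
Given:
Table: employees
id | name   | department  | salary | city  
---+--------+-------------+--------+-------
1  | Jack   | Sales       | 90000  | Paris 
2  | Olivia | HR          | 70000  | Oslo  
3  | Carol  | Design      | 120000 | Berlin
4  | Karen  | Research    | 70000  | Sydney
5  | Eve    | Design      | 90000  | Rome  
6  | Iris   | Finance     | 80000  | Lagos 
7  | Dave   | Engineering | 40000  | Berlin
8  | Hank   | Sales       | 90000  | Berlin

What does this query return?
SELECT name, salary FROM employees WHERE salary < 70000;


Filtering: salary < 70000
Matching: 1 rows

1 rows:
Dave, 40000


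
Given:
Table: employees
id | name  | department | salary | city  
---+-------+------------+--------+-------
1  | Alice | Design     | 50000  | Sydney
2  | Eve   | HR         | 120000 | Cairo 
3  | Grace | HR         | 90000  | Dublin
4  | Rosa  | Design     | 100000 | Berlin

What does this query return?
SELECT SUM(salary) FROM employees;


SUM(salary) = 50000 + 120000 + 90000 + 100000 = 360000

360000


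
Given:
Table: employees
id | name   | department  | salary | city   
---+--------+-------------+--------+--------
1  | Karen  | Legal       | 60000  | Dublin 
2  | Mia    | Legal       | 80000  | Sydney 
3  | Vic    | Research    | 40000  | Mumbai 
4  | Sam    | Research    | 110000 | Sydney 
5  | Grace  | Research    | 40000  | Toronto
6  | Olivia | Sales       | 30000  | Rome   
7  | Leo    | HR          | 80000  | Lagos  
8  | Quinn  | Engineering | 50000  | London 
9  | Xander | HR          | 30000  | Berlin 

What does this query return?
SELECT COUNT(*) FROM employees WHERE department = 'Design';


Counting rows where department = 'Design'


0
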